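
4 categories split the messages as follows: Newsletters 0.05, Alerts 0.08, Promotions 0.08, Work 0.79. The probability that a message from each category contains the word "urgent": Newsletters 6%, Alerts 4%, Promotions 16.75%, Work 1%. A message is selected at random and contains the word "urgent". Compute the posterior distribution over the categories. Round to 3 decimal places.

Newsletters 0.109, Alerts 0.116, Promotions 0.487, Work 0.287

By Bayes' rule, posterior ∝ prior × likelihood:
  Newsletters: 0.05 × 0.06 = 0.003
  Alerts: 0.08 × 0.04 = 0.0032
  Promotions: 0.08 × 0.1675 = 0.0134
  Work: 0.79 × 0.01 = 0.0079
Normalizing constant = 0.0275.
P(Newsletters | urgent-flag) = 0.003/0.0275 ≈ 0.109
P(Alerts | urgent-flag) = 0.0032/0.0275 ≈ 0.116
P(Promotions | urgent-flag) = 0.0134/0.0275 ≈ 0.487
P(Work | urgent-flag) = 0.0079/0.0275 ≈ 0.287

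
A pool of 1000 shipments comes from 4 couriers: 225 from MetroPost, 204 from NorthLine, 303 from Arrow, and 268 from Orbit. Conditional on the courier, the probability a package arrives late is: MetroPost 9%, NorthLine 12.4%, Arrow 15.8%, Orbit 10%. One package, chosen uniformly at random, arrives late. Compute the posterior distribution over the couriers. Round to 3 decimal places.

Unnormalized posteriors (prior × likelihood):
  MetroPost: 0.225 × 0.09 = 0.02025
  NorthLine: 0.204 × 0.124 = 0.025296
  Arrow: 0.303 × 0.158 = 0.047874
  Orbit: 0.268 × 0.1 = 0.0268
Normalizing constant = 0.12022.
P(MetroPost | late) = 0.02025/0.12022 ≈ 0.168
P(NorthLine | late) = 0.025296/0.12022 ≈ 0.210
P(Arrow | late) = 0.047874/0.12022 ≈ 0.398
P(Orbit | late) = 0.0268/0.12022 ≈ 0.223
(Check: 0.168+0.210+0.398+0.223 = 0.999.)

MetroPost 0.168, NorthLine 0.210, Arrow 0.398, Orbit 0.223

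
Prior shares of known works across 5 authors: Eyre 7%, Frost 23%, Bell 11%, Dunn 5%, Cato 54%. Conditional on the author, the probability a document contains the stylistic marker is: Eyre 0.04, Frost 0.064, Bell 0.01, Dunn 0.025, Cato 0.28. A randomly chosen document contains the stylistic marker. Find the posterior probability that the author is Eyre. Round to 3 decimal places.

Unnormalized posteriors (prior × likelihood):
  Eyre: 0.07 × 0.04 = 0.0028
  Frost: 0.23 × 0.064 = 0.01472
  Bell: 0.11 × 0.01 = 0.0011
  Dunn: 0.05 × 0.025 = 0.00125
  Cato: 0.54 × 0.28 = 0.1512
Total = 0.17107.
P(Eyre | evidence) = 0.0028 / 0.17107 ≈ 0.016.

0.016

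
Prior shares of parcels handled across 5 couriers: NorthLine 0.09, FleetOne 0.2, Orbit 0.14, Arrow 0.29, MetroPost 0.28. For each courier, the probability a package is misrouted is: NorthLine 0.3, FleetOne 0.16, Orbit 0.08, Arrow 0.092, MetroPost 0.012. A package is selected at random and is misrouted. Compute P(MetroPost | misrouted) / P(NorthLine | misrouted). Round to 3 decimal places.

Prior × likelihood for each hypothesis:
  NorthLine: 0.09 × 0.3 = 0.027
  FleetOne: 0.2 × 0.16 = 0.032
  Orbit: 0.14 × 0.08 = 0.0112
  Arrow: 0.29 × 0.092 = 0.02668
  MetroPost: 0.28 × 0.012 = 0.00336
Sum = 0.10024.
The ratio is 0.00336 / 0.027 (the normalizer cancels) = 0.124.

0.124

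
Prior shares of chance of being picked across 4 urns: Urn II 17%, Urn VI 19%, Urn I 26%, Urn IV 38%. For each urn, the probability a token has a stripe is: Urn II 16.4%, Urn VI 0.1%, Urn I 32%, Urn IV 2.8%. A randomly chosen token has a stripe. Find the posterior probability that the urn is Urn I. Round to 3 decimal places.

Prior × likelihood for each hypothesis:
  Urn II: 0.17 × 0.164 = 0.02788
  Urn VI: 0.19 × 0.001 = 0.00019
  Urn I: 0.26 × 0.32 = 0.0832
  Urn IV: 0.38 × 0.028 = 0.01064
Total = 0.12191.
P(Urn I | evidence) = 0.0832 / 0.12191 ≈ 0.682.

0.682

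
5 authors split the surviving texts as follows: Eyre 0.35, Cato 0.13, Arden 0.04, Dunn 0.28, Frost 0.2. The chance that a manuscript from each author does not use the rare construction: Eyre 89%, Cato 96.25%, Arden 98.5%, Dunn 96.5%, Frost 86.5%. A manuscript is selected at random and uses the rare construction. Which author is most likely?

Eyre

Taking complements, P(rare-form | each) = Eyre 0.11, Cato 0.0375, Arden 0.015, Dunn 0.035, Frost 0.135.
By Bayes' rule, posterior ∝ prior × likelihood:
  Eyre: 0.35 × 0.11 = 0.0385
  Cato: 0.13 × 0.0375 = 0.004875
  Arden: 0.04 × 0.015 = 0.0006
  Dunn: 0.28 × 0.035 = 0.0098
  Frost: 0.2 × 0.135 = 0.027
Normalizing constant = 0.080775.
Largest term belongs to Eyre, so Eyre is most probable.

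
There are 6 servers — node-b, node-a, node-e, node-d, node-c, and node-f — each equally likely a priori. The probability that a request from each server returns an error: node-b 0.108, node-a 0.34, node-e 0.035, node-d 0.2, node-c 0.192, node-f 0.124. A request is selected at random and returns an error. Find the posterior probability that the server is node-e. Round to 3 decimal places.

Since the prior is uniform, the posterior is proportional to the likelihood:
  node-b: 0.108
  node-a: 0.34
  node-e: 0.035
  node-d: 0.2
  node-c: 0.192
  node-f: 0.124
Total = 0.999.
P(node-e | evidence) = 0.035 / 0.999 ≈ 0.035.

0.035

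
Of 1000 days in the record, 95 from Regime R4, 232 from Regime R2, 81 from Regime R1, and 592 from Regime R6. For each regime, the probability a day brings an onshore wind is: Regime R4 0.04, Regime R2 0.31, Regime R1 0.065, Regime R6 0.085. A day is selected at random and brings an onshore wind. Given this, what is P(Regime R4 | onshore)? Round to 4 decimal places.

0.0289

Unnormalized posteriors (prior × likelihood):
  Regime R4: 0.095 × 0.04 = 0.0038
  Regime R2: 0.232 × 0.31 = 0.07192
  Regime R1: 0.081 × 0.065 = 0.005265
  Regime R6: 0.592 × 0.085 = 0.05032
Normalizing constant = 0.131305.
P(Regime R4 | evidence) = 0.0038 / 0.131305 ≈ 0.0289.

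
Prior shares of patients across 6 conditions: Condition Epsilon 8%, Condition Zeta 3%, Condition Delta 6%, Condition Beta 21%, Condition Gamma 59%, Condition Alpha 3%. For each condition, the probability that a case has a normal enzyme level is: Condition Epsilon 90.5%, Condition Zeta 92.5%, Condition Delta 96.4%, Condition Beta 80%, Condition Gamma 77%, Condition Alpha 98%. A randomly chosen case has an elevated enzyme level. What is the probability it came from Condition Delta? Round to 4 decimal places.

Taking complements, P(elevated | each) = Condition Epsilon 0.095, Condition Zeta 0.075, Condition Delta 0.036, Condition Beta 0.2, Condition Gamma 0.23, Condition Alpha 0.02.
By Bayes' rule, posterior ∝ prior × likelihood:
  Condition Epsilon: 0.08 × 0.095 = 0.0076
  Condition Zeta: 0.03 × 0.075 = 0.00225
  Condition Delta: 0.06 × 0.036 = 0.00216
  Condition Beta: 0.21 × 0.2 = 0.042
  Condition Gamma: 0.59 × 0.23 = 0.1357
  Condition Alpha: 0.03 × 0.02 = 0.0006
Total = 0.19031.
P(Condition Delta | evidence) = 0.00216 / 0.19031 ≈ 0.0113.

0.0113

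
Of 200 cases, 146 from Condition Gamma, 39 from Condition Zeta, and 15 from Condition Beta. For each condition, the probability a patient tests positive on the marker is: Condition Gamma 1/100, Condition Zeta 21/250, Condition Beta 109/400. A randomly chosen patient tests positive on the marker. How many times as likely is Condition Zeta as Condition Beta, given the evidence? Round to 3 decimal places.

Compute prior × likelihood for every hypothesis:
  Condition Gamma: 0.73 × 0.01 = 0.0073
  Condition Zeta: 0.195 × 0.084 = 0.01638
  Condition Beta: 0.075 × 0.2725 = 0.0204375
Sum = 0.0441175.
The ratio is 0.01638 / 0.0204375 (the normalizer cancels) = 0.801.

0.801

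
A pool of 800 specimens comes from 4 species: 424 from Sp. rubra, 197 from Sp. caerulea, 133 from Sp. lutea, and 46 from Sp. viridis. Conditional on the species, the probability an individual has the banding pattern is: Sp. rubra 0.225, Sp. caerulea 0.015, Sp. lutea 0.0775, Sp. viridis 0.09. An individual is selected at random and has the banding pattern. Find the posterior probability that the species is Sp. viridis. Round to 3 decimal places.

0.037

Unnormalized posteriors (prior × likelihood):
  Sp. rubra: 0.53 × 0.225 = 0.11925
  Sp. caerulea: 0.24625 × 0.015 = 0.00369375
  Sp. lutea: 0.16625 × 0.0775 = 0.012884375
  Sp. viridis: 0.0575 × 0.09 = 0.005175
Normalizing constant = 0.141003125.
P(Sp. viridis | evidence) = 0.005175 / 0.141003125 ≈ 0.037.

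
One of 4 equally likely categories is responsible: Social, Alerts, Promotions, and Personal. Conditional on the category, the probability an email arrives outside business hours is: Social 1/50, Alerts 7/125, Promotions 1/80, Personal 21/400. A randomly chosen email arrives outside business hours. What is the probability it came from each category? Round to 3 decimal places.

Social 0.142, Alerts 0.397, Promotions 0.089, Personal 0.372

Since the prior is uniform, the posterior is proportional to the likelihood:
  Social: 0.02
  Alerts: 0.056
  Promotions: 0.0125
  Personal: 0.0525
Sum = 0.141.
P(Social | off-hours) = 0.02/0.141 ≈ 0.142
P(Alerts | off-hours) = 0.056/0.141 ≈ 0.397
P(Promotions | off-hours) = 0.0125/0.141 ≈ 0.089
P(Personal | off-hours) = 0.0525/0.141 ≈ 0.372
(Check: 0.142+0.397+0.089+0.372 = 1.000.)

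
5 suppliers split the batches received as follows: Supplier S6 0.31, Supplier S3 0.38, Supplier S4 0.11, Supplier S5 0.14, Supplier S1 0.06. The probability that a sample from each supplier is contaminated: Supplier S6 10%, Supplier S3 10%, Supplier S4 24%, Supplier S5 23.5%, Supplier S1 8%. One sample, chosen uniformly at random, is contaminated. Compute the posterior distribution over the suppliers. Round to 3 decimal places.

Supplier S6 0.233, Supplier S3 0.285, Supplier S4 0.198, Supplier S5 0.247, Supplier S1 0.036

Unnormalized posteriors (prior × likelihood):
  Supplier S6: 0.31 × 0.1 = 0.031
  Supplier S3: 0.38 × 0.1 = 0.038
  Supplier S4: 0.11 × 0.24 = 0.0264
  Supplier S5: 0.14 × 0.235 = 0.0329
  Supplier S1: 0.06 × 0.08 = 0.0048
Total = 0.1331.
P(Supplier S6 | contaminated) = 0.031/0.1331 ≈ 0.233
P(Supplier S3 | contaminated) = 0.038/0.1331 ≈ 0.285
P(Supplier S4 | contaminated) = 0.0264/0.1331 ≈ 0.198
P(Supplier S5 | contaminated) = 0.0329/0.1331 ≈ 0.247
P(Supplier S1 | contaminated) = 0.0048/0.1331 ≈ 0.036
(Check: 0.233+0.285+0.198+0.247+0.036 = 0.999.)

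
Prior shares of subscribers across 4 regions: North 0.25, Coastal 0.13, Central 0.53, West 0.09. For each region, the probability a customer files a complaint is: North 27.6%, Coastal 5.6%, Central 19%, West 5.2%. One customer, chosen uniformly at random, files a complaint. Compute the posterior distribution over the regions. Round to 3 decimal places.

North 0.380, Coastal 0.040, Central 0.554, West 0.026

By Bayes' rule, posterior ∝ prior × likelihood:
  North: 0.25 × 0.276 = 0.069
  Coastal: 0.13 × 0.056 = 0.00728
  Central: 0.53 × 0.19 = 0.1007
  West: 0.09 × 0.052 = 0.00468
Sum = 0.18166.
P(North | complaint) = 0.069/0.18166 ≈ 0.380
P(Coastal | complaint) = 0.00728/0.18166 ≈ 0.040
P(Central | complaint) = 0.1007/0.18166 ≈ 0.554
P(West | complaint) = 0.00468/0.18166 ≈ 0.026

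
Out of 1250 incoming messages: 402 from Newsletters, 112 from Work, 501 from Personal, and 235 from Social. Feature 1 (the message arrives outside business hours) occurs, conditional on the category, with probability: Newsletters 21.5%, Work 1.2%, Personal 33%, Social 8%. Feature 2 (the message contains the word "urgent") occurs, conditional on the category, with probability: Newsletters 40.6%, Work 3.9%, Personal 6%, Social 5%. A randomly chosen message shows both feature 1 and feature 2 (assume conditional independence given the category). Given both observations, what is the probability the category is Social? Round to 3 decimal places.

Prior × likelihood for each hypothesis:
  Newsletters: 0.3216 × 0.215 × 0.406 = 0.028072464
  Work: 0.0896 × 0.012 × 0.039 = 0.0000419328
  Personal: 0.4008 × 0.33 × 0.06 = 0.00793584
  Social: 0.188 × 0.08 × 0.05 = 0.000752
Total = 0.0368022368.
P(Social | evidence) = 0.000752 / 0.0368022368 ≈ 0.020.

0.020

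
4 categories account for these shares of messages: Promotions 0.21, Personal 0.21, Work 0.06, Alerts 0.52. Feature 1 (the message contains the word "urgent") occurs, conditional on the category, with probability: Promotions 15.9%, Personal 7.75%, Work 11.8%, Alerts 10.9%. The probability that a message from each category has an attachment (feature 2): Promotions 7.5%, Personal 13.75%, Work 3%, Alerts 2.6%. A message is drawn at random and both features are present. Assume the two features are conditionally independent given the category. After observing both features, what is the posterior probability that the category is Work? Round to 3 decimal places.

0.033

Compute prior × likelihood for every hypothesis:
  Promotions: 0.21 × 0.159 × 0.075 = 0.00250425
  Personal: 0.21 × 0.0775 × 0.1375 = 0.0022378125
  Work: 0.06 × 0.118 × 0.03 = 0.0002124
  Alerts: 0.52 × 0.109 × 0.026 = 0.00147368
Normalizing constant = 0.0064281425.
P(Work | evidence) = 0.0002124 / 0.0064281425 ≈ 0.033.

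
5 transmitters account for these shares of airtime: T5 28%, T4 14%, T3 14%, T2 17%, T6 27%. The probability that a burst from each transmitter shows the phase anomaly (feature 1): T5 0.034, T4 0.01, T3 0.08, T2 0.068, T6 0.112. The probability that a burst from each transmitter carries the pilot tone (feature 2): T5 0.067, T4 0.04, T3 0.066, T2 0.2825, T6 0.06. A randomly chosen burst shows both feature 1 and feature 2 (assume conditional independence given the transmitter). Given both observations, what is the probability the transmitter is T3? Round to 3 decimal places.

0.113

By Bayes' rule, posterior ∝ prior × likelihood:
  T5: 0.28 × 0.034 × 0.067 = 0.00063784
  T4: 0.14 × 0.01 × 0.04 = 0.000056
  T3: 0.14 × 0.08 × 0.066 = 0.0007392
  T2: 0.17 × 0.068 × 0.2825 = 0.0032657
  T6: 0.27 × 0.112 × 0.06 = 0.0018144
Normalizing constant = 0.00651314.
P(T3 | evidence) = 0.0007392 / 0.00651314 ≈ 0.113.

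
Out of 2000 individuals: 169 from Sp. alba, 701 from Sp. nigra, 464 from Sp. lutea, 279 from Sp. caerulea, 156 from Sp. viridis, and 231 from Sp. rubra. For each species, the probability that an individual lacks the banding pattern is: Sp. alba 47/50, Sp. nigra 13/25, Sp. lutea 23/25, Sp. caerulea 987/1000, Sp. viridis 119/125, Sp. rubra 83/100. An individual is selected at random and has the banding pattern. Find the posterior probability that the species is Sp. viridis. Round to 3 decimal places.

0.017

Taking complements, P(banded | each) = Sp. alba 0.06, Sp. nigra 0.48, Sp. lutea 0.08, Sp. caerulea 0.013, Sp. viridis 0.048, Sp. rubra 0.17.
Compute prior × likelihood for every hypothesis:
  Sp. alba: 0.0845 × 0.06 = 0.00507
  Sp. nigra: 0.3505 × 0.48 = 0.16824
  Sp. lutea: 0.232 × 0.08 = 0.01856
  Sp. caerulea: 0.1395 × 0.013 = 0.0018135
  Sp. viridis: 0.078 × 0.048 = 0.003744
  Sp. rubra: 0.1155 × 0.17 = 0.019635
Normalizing constant = 0.2170625.
P(Sp. viridis | evidence) = 0.003744 / 0.2170625 ≈ 0.017.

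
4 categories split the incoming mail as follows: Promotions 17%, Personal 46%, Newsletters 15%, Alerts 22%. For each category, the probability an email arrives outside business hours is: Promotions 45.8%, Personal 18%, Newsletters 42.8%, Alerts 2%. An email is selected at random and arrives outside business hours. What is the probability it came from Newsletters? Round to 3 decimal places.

Prior × likelihood for each hypothesis:
  Promotions: 0.17 × 0.458 = 0.07786
  Personal: 0.46 × 0.18 = 0.0828
  Newsletters: 0.15 × 0.428 = 0.0642
  Alerts: 0.22 × 0.02 = 0.0044
Sum = 0.22926.
P(Newsletters | evidence) = 0.0642 / 0.22926 ≈ 0.280.

0.280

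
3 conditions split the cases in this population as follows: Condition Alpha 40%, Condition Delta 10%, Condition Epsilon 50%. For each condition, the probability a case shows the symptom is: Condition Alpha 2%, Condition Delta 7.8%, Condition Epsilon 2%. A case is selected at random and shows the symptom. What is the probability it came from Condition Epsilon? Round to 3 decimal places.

By Bayes' rule, posterior ∝ prior × likelihood:
  Condition Alpha: 0.4 × 0.02 = 0.008
  Condition Delta: 0.1 × 0.078 = 0.0078
  Condition Epsilon: 0.5 × 0.02 = 0.01
Total = 0.0258.
P(Condition Epsilon | evidence) = 0.01 / 0.0258 ≈ 0.388.

0.388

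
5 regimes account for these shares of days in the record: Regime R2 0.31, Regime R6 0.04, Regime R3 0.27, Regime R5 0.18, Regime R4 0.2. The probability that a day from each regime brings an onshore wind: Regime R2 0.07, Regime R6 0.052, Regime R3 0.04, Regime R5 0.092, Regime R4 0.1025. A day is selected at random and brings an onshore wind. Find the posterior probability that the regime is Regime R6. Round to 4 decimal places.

Compute prior × likelihood for every hypothesis:
  Regime R2: 0.31 × 0.07 = 0.0217
  Regime R6: 0.04 × 0.052 = 0.00208
  Regime R3: 0.27 × 0.04 = 0.0108
  Regime R5: 0.18 × 0.092 = 0.01656
  Regime R4: 0.2 × 0.1025 = 0.0205
Normalizing constant = 0.07164.
P(Regime R6 | evidence) = 0.00208 / 0.07164 ≈ 0.0290.

0.0290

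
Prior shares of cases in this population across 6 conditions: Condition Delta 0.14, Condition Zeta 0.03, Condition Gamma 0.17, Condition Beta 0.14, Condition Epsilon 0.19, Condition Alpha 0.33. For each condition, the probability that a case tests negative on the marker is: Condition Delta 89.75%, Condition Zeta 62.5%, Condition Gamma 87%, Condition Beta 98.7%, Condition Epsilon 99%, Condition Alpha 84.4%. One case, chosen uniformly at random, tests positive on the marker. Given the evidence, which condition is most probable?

Condition Alpha

Taking complements, P(marker-positive | each) = Condition Delta 0.1025, Condition Zeta 0.375, Condition Gamma 0.13, Condition Beta 0.013, Condition Epsilon 0.01, Condition Alpha 0.156.
By Bayes' rule, posterior ∝ prior × likelihood:
  Condition Delta: 0.14 × 0.1025 = 0.01435
  Condition Zeta: 0.03 × 0.375 = 0.01125
  Condition Gamma: 0.17 × 0.13 = 0.0221
  Condition Beta: 0.14 × 0.013 = 0.00182
  Condition Epsilon: 0.19 × 0.01 = 0.0019
  Condition Alpha: 0.33 × 0.156 = 0.05148
Normalizing constant = 0.1029.
Largest term belongs to Condition Alpha, so Condition Alpha is most probable.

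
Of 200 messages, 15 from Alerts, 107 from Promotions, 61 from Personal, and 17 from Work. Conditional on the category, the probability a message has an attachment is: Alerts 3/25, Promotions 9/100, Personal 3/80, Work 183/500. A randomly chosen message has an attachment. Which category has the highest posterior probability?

Prior × likelihood for each hypothesis:
  Alerts: 0.075 × 0.12 = 0.009
  Promotions: 0.535 × 0.09 = 0.04815
  Personal: 0.305 × 0.0375 = 0.0114375
  Work: 0.085 × 0.366 = 0.03111
Total = 0.0996975.
Largest term belongs to Promotions, so Promotions is most probable.

Promotions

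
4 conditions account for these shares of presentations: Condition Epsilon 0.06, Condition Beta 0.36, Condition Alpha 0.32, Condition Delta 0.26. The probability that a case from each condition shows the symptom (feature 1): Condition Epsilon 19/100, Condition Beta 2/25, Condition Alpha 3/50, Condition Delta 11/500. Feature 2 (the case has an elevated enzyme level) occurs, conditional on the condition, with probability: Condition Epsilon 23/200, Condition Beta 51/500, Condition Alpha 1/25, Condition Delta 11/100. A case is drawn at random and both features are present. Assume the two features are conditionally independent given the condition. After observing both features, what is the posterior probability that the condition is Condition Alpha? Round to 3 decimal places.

Prior × likelihood for each hypothesis:
  Condition Epsilon: 0.06 × 0.19 × 0.115 = 0.001311
  Condition Beta: 0.36 × 0.08 × 0.102 = 0.0029376
  Condition Alpha: 0.32 × 0.06 × 0.04 = 0.000768
  Condition Delta: 0.26 × 0.022 × 0.11 = 0.0006292
Total = 0.0056458.
P(Condition Alpha | evidence) = 0.000768 / 0.0056458 ≈ 0.136.

0.136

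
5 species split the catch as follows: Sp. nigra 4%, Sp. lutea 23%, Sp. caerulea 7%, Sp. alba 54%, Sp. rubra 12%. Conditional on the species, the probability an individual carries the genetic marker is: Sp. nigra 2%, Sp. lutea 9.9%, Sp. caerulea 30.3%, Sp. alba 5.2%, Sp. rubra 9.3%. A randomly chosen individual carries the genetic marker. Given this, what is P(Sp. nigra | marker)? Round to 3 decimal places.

0.010

Prior × likelihood for each hypothesis:
  Sp. nigra: 0.04 × 0.02 = 0.0008
  Sp. lutea: 0.23 × 0.099 = 0.02277
  Sp. caerulea: 0.07 × 0.303 = 0.02121
  Sp. alba: 0.54 × 0.052 = 0.02808
  Sp. rubra: 0.12 × 0.093 = 0.01116
Total = 0.08402.
P(Sp. nigra | evidence) = 0.0008 / 0.08402 ≈ 0.010.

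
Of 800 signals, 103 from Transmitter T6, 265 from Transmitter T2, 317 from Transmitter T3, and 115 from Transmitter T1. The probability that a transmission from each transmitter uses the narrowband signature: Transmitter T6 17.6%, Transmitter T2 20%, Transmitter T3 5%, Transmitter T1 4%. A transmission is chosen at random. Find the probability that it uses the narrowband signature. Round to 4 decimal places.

By Bayes' rule, posterior ∝ prior × likelihood:
  Transmitter T6: 0.12875 × 0.176 = 0.02266
  Transmitter T2: 0.33125 × 0.2 = 0.06625
  Transmitter T3: 0.39625 × 0.05 = 0.0198125
  Transmitter T1: 0.14375 × 0.04 = 0.00575
P(narrowband) = 0.02266 + 0.06625 + 0.0198125 + 0.00575 = 0.1144725 → 0.1145.

0.1145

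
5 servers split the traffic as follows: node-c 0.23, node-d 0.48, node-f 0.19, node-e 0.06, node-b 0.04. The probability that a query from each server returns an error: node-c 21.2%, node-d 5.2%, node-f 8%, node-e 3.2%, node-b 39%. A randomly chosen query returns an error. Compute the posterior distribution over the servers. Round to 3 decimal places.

node-c 0.458, node-d 0.234, node-f 0.143, node-e 0.018, node-b 0.147

Prior × likelihood for each hypothesis:
  node-c: 0.23 × 0.212 = 0.04876
  node-d: 0.48 × 0.052 = 0.02496
  node-f: 0.19 × 0.08 = 0.0152
  node-e: 0.06 × 0.032 = 0.00192
  node-b: 0.04 × 0.39 = 0.0156
Total = 0.10644.
P(node-c | error) = 0.04876/0.10644 ≈ 0.458
P(node-d | error) = 0.02496/0.10644 ≈ 0.234
P(node-f | error) = 0.0152/0.10644 ≈ 0.143
P(node-e | error) = 0.00192/0.10644 ≈ 0.018
P(node-b | error) = 0.0156/0.10644 ≈ 0.147
(Check: 0.458+0.234+0.143+0.018+0.147 = 1.000.)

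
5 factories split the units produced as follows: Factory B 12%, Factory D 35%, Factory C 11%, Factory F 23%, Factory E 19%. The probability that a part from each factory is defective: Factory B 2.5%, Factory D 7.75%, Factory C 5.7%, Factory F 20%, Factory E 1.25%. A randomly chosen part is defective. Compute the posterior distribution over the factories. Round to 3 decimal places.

Prior × likelihood for each hypothesis:
  Factory B: 0.12 × 0.025 = 0.003
  Factory D: 0.35 × 0.0775 = 0.027125
  Factory C: 0.11 × 0.057 = 0.00627
  Factory F: 0.23 × 0.2 = 0.046
  Factory E: 0.19 × 0.0125 = 0.002375
Normalizing constant = 0.08477.
P(Factory B | defective) = 0.003/0.08477 ≈ 0.035
P(Factory D | defective) = 0.027125/0.08477 ≈ 0.320
P(Factory C | defective) = 0.00627/0.08477 ≈ 0.074
P(Factory F | defective) = 0.046/0.08477 ≈ 0.543
P(Factory E | defective) = 0.002375/0.08477 ≈ 0.028

Factory B 0.035, Factory D 0.320, Factory C 0.074, Factory F 0.543, Factory E 0.028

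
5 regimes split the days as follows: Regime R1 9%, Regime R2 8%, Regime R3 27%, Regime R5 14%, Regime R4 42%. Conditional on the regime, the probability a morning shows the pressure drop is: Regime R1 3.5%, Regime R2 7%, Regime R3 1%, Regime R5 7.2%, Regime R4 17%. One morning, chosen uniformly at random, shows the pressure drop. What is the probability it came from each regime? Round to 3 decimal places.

By Bayes' rule, posterior ∝ prior × likelihood:
  Regime R1: 0.09 × 0.035 = 0.00315
  Regime R2: 0.08 × 0.07 = 0.0056
  Regime R3: 0.27 × 0.01 = 0.0027
  Regime R5: 0.14 × 0.072 = 0.01008
  Regime R4: 0.42 × 0.17 = 0.0714
Normalizing constant = 0.09293.
P(Regime R1 | drop) = 0.00315/0.09293 ≈ 0.034
P(Regime R2 | drop) = 0.0056/0.09293 ≈ 0.060
P(Regime R3 | drop) = 0.0027/0.09293 ≈ 0.029
P(Regime R5 | drop) = 0.01008/0.09293 ≈ 0.108
P(Regime R4 | drop) = 0.0714/0.09293 ≈ 0.768

Regime R1 0.034, Regime R2 0.060, Regime R3 0.029, Regime R5 0.108, Regime R4 0.768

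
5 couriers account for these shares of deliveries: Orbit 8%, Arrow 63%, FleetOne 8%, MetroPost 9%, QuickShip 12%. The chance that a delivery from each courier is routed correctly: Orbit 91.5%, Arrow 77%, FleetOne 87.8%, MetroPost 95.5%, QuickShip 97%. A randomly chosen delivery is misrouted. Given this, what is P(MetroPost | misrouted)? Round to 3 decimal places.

Taking complements, P(misrouted | each) = Orbit 0.085, Arrow 0.23, FleetOne 0.122, MetroPost 0.045, QuickShip 0.03.
Prior × likelihood for each hypothesis:
  Orbit: 0.08 × 0.085 = 0.0068
  Arrow: 0.63 × 0.23 = 0.1449
  FleetOne: 0.08 × 0.122 = 0.00976
  MetroPost: 0.09 × 0.045 = 0.00405
  QuickShip: 0.12 × 0.03 = 0.0036
Normalizing constant = 0.16911.
P(MetroPost | evidence) = 0.00405 / 0.16911 ≈ 0.024.

0.024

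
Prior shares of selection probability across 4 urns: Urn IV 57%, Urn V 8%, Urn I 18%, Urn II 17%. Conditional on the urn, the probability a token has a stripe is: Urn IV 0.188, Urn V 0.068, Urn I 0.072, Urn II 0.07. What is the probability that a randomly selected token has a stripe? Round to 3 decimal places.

Unnormalized posteriors (prior × likelihood):
  Urn IV: 0.57 × 0.188 = 0.10716
  Urn V: 0.08 × 0.068 = 0.00544
  Urn I: 0.18 × 0.072 = 0.01296
  Urn II: 0.17 × 0.07 = 0.0119
P(striped) = 0.10716 + 0.00544 + 0.01296 + 0.0119 = 0.13746 → 0.137.

0.137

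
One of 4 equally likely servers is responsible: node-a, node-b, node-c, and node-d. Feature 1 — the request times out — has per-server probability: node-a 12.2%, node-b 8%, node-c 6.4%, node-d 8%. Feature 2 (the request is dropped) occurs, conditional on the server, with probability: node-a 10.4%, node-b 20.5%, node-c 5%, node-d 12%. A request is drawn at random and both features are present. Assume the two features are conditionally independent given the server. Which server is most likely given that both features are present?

node-b

With a uniform prior (1/4 each), posterior ∝ likelihood:
  node-a: 0.122 × 0.104 = 0.012688
  node-b: 0.08 × 0.205 = 0.0164
  node-c: 0.064 × 0.05 = 0.0032
  node-d: 0.08 × 0.12 = 0.0096
Total = 0.041888.
Largest term belongs to node-b, so node-b is most probable.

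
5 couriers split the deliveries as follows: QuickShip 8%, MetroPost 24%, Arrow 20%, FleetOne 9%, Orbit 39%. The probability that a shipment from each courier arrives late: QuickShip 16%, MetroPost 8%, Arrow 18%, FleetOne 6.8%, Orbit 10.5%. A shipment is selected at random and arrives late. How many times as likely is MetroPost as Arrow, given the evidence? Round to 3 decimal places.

By Bayes' rule, posterior ∝ prior × likelihood:
  QuickShip: 0.08 × 0.16 = 0.0128
  MetroPost: 0.24 × 0.08 = 0.0192
  Arrow: 0.2 × 0.18 = 0.036
  FleetOne: 0.09 × 0.068 = 0.00612
  Orbit: 0.39 × 0.105 = 0.04095
Sum = 0.11507.
The ratio is 0.0192 / 0.036 (the normalizer cancels) = 0.533.

0.533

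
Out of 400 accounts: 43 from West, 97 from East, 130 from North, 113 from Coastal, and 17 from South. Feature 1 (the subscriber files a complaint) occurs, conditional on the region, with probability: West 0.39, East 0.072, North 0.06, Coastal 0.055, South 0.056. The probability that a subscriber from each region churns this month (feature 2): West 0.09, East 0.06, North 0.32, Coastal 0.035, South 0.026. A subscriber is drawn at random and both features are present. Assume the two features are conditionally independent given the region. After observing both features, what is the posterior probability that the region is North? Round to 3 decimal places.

0.535

Unnormalized posteriors (prior × likelihood):
  West: 0.1075 × 0.39 × 0.09 = 0.00377325
  East: 0.2425 × 0.072 × 0.06 = 0.0010476
  North: 0.325 × 0.06 × 0.32 = 0.00624
  Coastal: 0.2825 × 0.055 × 0.035 = 0.0005438125
  South: 0.0425 × 0.056 × 0.026 = 0.00006188
Normalizing constant = 0.0116665425.
P(North | evidence) = 0.00624 / 0.0116665425 ≈ 0.535.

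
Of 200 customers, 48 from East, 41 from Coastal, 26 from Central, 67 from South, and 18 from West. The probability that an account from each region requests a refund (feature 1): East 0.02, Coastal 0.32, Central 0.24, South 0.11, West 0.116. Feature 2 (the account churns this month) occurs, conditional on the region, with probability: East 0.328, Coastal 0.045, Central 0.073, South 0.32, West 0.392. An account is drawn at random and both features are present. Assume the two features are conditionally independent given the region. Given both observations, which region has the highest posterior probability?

Compute prior × likelihood for every hypothesis:
  East: 0.24 × 0.02 × 0.328 = 0.0015744
  Coastal: 0.205 × 0.32 × 0.045 = 0.002952
  Central: 0.13 × 0.24 × 0.073 = 0.0022776
  South: 0.335 × 0.11 × 0.32 = 0.011792
  West: 0.09 × 0.116 × 0.392 = 0.00409248
Total = 0.02268848.
Largest term belongs to South, so South is most probable.

South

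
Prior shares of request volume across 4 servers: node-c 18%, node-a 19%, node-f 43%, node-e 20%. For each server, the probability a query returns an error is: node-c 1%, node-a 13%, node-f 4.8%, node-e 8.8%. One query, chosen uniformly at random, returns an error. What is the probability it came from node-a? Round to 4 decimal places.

Compute prior × likelihood for every hypothesis:
  node-c: 0.18 × 0.01 = 0.0018
  node-a: 0.19 × 0.13 = 0.0247
  node-f: 0.43 × 0.048 = 0.02064
  node-e: 0.2 × 0.088 = 0.0176
Normalizing constant = 0.06474.
P(node-a | evidence) = 0.0247 / 0.06474 ≈ 0.3815.

0.3815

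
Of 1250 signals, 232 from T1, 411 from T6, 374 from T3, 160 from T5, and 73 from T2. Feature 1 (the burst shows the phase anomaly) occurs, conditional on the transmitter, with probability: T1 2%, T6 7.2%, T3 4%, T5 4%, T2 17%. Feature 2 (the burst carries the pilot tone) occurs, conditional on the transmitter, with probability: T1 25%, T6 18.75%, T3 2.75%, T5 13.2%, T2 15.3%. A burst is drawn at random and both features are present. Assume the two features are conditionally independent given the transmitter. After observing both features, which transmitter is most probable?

By Bayes' rule, posterior ∝ prior × likelihood:
  T1: 0.1856 × 0.02 × 0.25 = 0.000928
  T6: 0.3288 × 0.072 × 0.1875 = 0.0044388
  T3: 0.2992 × 0.04 × 0.0275 = 0.00032912
  T5: 0.128 × 0.04 × 0.132 = 0.00067584
  T2: 0.0584 × 0.17 × 0.153 = 0.001518984
Normalizing constant = 0.007890744.
Largest term belongs to T6, so T6 is most probable.

T6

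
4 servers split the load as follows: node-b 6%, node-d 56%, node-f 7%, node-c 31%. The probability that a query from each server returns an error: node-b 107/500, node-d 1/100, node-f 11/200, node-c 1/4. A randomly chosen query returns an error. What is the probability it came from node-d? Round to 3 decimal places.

0.056

Compute prior × likelihood for every hypothesis:
  node-b: 0.06 × 0.214 = 0.01284
  node-d: 0.56 × 0.01 = 0.0056
  node-f: 0.07 × 0.055 = 0.00385
  node-c: 0.31 × 0.25 = 0.0775
Normalizing constant = 0.09979.
P(node-d | evidence) = 0.0056 / 0.09979 ≈ 0.056.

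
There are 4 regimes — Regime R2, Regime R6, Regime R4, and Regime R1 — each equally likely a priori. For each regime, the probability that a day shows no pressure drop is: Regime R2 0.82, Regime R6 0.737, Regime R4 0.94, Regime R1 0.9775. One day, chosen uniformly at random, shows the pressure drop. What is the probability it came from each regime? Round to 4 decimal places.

Taking complements, P(drop | each) = Regime R2 0.18, Regime R6 0.263, Regime R4 0.06, Regime R1 0.0225.
With a uniform prior (1/4 each), posterior ∝ likelihood:
  Regime R2: 0.18
  Regime R6: 0.263
  Regime R4: 0.06
  Regime R1: 0.0225
Sum = 0.5255.
P(Regime R2 | drop) = 0.18/0.5255 ≈ 0.3425
P(Regime R6 | drop) = 0.263/0.5255 ≈ 0.5005
P(Regime R4 | drop) = 0.06/0.5255 ≈ 0.1142
P(Regime R1 | drop) = 0.0225/0.5255 ≈ 0.0428

Regime R2 0.3425, Regime R6 0.5005, Regime R4 0.1142, Regime R1 0.0428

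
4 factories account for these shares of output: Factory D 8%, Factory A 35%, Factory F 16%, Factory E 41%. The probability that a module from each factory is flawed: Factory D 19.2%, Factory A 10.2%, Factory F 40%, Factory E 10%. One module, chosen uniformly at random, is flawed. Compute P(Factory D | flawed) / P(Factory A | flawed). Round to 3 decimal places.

Prior × likelihood for each hypothesis:
  Factory D: 0.08 × 0.192 = 0.01536
  Factory A: 0.35 × 0.102 = 0.0357
  Factory F: 0.16 × 0.4 = 0.064
  Factory E: 0.41 × 0.1 = 0.041
Normalizing constant = 0.15606.
The ratio is 0.01536 / 0.0357 (the normalizer cancels) = 0.430.

0.430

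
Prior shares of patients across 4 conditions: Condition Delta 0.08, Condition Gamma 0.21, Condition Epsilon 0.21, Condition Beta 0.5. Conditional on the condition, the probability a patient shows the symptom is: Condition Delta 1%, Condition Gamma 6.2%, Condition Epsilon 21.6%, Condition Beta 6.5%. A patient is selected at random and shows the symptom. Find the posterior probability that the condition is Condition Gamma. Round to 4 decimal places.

Unnormalized posteriors (prior × likelihood):
  Condition Delta: 0.08 × 0.01 = 0.0008
  Condition Gamma: 0.21 × 0.062 = 0.01302
  Condition Epsilon: 0.21 × 0.216 = 0.04536
  Condition Beta: 0.5 × 0.065 = 0.0325
Sum = 0.09168.
P(Condition Gamma | evidence) = 0.01302 / 0.09168 ≈ 0.1420.

0.1420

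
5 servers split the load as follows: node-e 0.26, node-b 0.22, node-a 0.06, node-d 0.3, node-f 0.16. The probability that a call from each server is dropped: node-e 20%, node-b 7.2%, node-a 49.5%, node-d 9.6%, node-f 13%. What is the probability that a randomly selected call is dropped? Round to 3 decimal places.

0.147

Compute prior × likelihood for every hypothesis:
  node-e: 0.26 × 0.2 = 0.052
  node-b: 0.22 × 0.072 = 0.01584
  node-a: 0.06 × 0.495 = 0.0297
  node-d: 0.3 × 0.096 = 0.0288
  node-f: 0.16 × 0.13 = 0.0208
P(dropped) = 0.052 + 0.01584 + 0.0297 + 0.0288 + 0.0208 = 0.14714 → 0.147.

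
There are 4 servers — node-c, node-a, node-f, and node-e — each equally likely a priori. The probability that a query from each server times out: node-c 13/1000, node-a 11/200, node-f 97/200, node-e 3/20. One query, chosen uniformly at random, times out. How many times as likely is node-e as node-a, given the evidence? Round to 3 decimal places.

With a uniform prior (1/4 each), posterior ∝ likelihood:
  node-c: 0.013
  node-a: 0.055
  node-f: 0.485
  node-e: 0.15
Normalizing constant = 0.703.
The ratio is 0.15 / 0.055 (the normalizer cancels) = 2.727.

2.727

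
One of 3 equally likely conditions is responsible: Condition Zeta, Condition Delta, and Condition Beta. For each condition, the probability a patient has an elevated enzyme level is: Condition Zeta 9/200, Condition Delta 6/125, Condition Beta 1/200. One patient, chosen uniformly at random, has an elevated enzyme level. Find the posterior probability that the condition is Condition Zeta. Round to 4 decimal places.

Since the prior is uniform, the posterior is proportional to the likelihood:
  Condition Zeta: 0.045
  Condition Delta: 0.048
  Condition Beta: 0.005
Normalizing constant = 0.098.
P(Condition Zeta | evidence) = 0.045 / 0.098 ≈ 0.4592.

0.4592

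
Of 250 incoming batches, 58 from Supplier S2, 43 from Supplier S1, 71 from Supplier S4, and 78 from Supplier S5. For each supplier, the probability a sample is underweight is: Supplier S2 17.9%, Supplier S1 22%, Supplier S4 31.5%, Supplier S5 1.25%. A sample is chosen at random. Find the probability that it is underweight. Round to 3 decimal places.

Prior × likelihood for each hypothesis:
  Supplier S2: 0.232 × 0.179 = 0.041528
  Supplier S1: 0.172 × 0.22 = 0.03784
  Supplier S4: 0.284 × 0.315 = 0.08946
  Supplier S5: 0.312 × 0.0125 = 0.0039
P(underweight) = 0.041528 + 0.03784 + 0.08946 + 0.0039 = 0.172728 → 0.173.

0.173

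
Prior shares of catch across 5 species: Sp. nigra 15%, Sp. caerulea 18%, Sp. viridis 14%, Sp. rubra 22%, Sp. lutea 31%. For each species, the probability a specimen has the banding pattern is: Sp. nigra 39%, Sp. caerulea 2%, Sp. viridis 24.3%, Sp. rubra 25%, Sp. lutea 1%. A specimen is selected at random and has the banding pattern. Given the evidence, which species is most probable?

Compute prior × likelihood for every hypothesis:
  Sp. nigra: 0.15 × 0.39 = 0.0585
  Sp. caerulea: 0.18 × 0.02 = 0.0036
  Sp. viridis: 0.14 × 0.243 = 0.03402
  Sp. rubra: 0.22 × 0.25 = 0.055
  Sp. lutea: 0.31 × 0.01 = 0.0031
Normalizing constant = 0.15422.
Largest term belongs to Sp. nigra, so Sp. nigra is most probable.

Sp. nigra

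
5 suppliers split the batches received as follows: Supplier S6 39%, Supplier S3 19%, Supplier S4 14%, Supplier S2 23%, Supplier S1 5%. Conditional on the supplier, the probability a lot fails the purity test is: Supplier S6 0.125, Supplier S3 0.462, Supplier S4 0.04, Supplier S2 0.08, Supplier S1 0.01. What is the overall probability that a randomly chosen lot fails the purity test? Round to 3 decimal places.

Compute prior × likelihood for every hypothesis:
  Supplier S6: 0.39 × 0.125 = 0.04875
  Supplier S3: 0.19 × 0.462 = 0.08778
  Supplier S4: 0.14 × 0.04 = 0.0056
  Supplier S2: 0.23 × 0.08 = 0.0184
  Supplier S1: 0.05 × 0.01 = 0.0005
P(off-spec) = 0.04875 + 0.08778 + 0.0056 + 0.0184 + 0.0005 = 0.16103 → 0.161.

0.161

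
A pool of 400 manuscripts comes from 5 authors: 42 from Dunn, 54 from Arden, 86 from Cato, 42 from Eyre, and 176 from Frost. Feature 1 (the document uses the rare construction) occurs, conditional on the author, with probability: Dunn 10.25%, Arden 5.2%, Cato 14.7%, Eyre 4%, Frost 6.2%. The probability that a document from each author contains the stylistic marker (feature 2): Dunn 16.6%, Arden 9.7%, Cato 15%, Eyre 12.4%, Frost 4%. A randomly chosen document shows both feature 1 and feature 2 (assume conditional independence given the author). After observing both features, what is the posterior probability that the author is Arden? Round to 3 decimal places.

0.077

Compute prior × likelihood for every hypothesis:
  Dunn: 0.105 × 0.1025 × 0.166 = 0.001786575
  Arden: 0.135 × 0.052 × 0.097 = 0.00068094
  Cato: 0.215 × 0.147 × 0.15 = 0.00474075
  Eyre: 0.105 × 0.04 × 0.124 = 0.0005208
  Frost: 0.44 × 0.062 × 0.04 = 0.0010912
Sum = 0.008820265.
P(Arden | evidence) = 0.00068094 / 0.008820265 ≈ 0.077.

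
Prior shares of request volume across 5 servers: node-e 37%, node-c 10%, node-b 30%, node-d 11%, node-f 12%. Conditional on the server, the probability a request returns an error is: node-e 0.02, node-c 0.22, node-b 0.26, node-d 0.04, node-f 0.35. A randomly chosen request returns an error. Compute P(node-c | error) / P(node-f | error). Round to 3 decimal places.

Prior × likelihood for each hypothesis:
  node-e: 0.37 × 0.02 = 0.0074
  node-c: 0.1 × 0.22 = 0.022
  node-b: 0.3 × 0.26 = 0.078
  node-d: 0.11 × 0.04 = 0.0044
  node-f: 0.12 × 0.35 = 0.042
Total = 0.1538.
The ratio is 0.022 / 0.042 (the normalizer cancels) = 0.524.

0.524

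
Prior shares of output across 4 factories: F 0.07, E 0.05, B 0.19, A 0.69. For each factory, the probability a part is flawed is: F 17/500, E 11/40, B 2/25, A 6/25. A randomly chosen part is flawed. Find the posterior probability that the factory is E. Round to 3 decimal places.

By Bayes' rule, posterior ∝ prior × likelihood:
  F: 0.07 × 0.034 = 0.00238
  E: 0.05 × 0.275 = 0.01375
  B: 0.19 × 0.08 = 0.0152
  A: 0.69 × 0.24 = 0.1656
Total = 0.19693.
P(E | evidence) = 0.01375 / 0.19693 ≈ 0.070.

0.070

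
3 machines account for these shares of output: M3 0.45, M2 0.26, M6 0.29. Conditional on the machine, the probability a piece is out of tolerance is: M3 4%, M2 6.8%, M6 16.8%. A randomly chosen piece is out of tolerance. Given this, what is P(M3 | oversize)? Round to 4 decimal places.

0.2133

Compute prior × likelihood for every hypothesis:
  M3: 0.45 × 0.04 = 0.018
  M2: 0.26 × 0.068 = 0.01768
  M6: 0.29 × 0.168 = 0.04872
Total = 0.0844.
P(M3 | evidence) = 0.018 / 0.0844 ≈ 0.2133.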